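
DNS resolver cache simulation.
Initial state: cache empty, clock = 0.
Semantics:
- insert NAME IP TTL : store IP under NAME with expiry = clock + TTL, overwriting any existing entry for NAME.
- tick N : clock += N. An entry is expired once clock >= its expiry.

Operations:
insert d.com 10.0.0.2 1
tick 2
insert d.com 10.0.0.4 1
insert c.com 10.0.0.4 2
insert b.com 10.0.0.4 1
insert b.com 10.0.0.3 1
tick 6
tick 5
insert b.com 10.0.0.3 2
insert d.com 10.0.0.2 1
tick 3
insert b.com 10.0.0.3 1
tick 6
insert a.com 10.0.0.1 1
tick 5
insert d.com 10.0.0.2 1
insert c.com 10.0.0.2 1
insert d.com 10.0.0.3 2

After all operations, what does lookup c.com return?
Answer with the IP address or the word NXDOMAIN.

Answer: 10.0.0.2

Derivation:
Op 1: insert d.com -> 10.0.0.2 (expiry=0+1=1). clock=0
Op 2: tick 2 -> clock=2. purged={d.com}
Op 3: insert d.com -> 10.0.0.4 (expiry=2+1=3). clock=2
Op 4: insert c.com -> 10.0.0.4 (expiry=2+2=4). clock=2
Op 5: insert b.com -> 10.0.0.4 (expiry=2+1=3). clock=2
Op 6: insert b.com -> 10.0.0.3 (expiry=2+1=3). clock=2
Op 7: tick 6 -> clock=8. purged={b.com,c.com,d.com}
Op 8: tick 5 -> clock=13.
Op 9: insert b.com -> 10.0.0.3 (expiry=13+2=15). clock=13
Op 10: insert d.com -> 10.0.0.2 (expiry=13+1=14). clock=13
Op 11: tick 3 -> clock=16. purged={b.com,d.com}
Op 12: insert b.com -> 10.0.0.3 (expiry=16+1=17). clock=16
Op 13: tick 6 -> clock=22. purged={b.com}
Op 14: insert a.com -> 10.0.0.1 (expiry=22+1=23). clock=22
Op 15: tick 5 -> clock=27. purged={a.com}
Op 16: insert d.com -> 10.0.0.2 (expiry=27+1=28). clock=27
Op 17: insert c.com -> 10.0.0.2 (expiry=27+1=28). clock=27
Op 18: insert d.com -> 10.0.0.3 (expiry=27+2=29). clock=27
lookup c.com: present, ip=10.0.0.2 expiry=28 > clock=27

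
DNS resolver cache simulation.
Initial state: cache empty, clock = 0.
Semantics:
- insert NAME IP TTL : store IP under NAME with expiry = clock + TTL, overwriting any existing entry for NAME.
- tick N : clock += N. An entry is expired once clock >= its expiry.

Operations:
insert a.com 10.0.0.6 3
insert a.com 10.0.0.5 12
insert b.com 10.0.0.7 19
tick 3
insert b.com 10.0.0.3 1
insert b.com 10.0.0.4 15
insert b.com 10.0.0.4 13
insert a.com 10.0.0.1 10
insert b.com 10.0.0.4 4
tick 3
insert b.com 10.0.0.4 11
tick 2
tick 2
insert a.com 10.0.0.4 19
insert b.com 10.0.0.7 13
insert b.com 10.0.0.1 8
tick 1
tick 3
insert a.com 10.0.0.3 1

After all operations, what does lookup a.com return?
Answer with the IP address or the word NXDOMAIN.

Answer: 10.0.0.3

Derivation:
Op 1: insert a.com -> 10.0.0.6 (expiry=0+3=3). clock=0
Op 2: insert a.com -> 10.0.0.5 (expiry=0+12=12). clock=0
Op 3: insert b.com -> 10.0.0.7 (expiry=0+19=19). clock=0
Op 4: tick 3 -> clock=3.
Op 5: insert b.com -> 10.0.0.3 (expiry=3+1=4). clock=3
Op 6: insert b.com -> 10.0.0.4 (expiry=3+15=18). clock=3
Op 7: insert b.com -> 10.0.0.4 (expiry=3+13=16). clock=3
Op 8: insert a.com -> 10.0.0.1 (expiry=3+10=13). clock=3
Op 9: insert b.com -> 10.0.0.4 (expiry=3+4=7). clock=3
Op 10: tick 3 -> clock=6.
Op 11: insert b.com -> 10.0.0.4 (expiry=6+11=17). clock=6
Op 12: tick 2 -> clock=8.
Op 13: tick 2 -> clock=10.
Op 14: insert a.com -> 10.0.0.4 (expiry=10+19=29). clock=10
Op 15: insert b.com -> 10.0.0.7 (expiry=10+13=23). clock=10
Op 16: insert b.com -> 10.0.0.1 (expiry=10+8=18). clock=10
Op 17: tick 1 -> clock=11.
Op 18: tick 3 -> clock=14.
Op 19: insert a.com -> 10.0.0.3 (expiry=14+1=15). clock=14
lookup a.com: present, ip=10.0.0.3 expiry=15 > clock=14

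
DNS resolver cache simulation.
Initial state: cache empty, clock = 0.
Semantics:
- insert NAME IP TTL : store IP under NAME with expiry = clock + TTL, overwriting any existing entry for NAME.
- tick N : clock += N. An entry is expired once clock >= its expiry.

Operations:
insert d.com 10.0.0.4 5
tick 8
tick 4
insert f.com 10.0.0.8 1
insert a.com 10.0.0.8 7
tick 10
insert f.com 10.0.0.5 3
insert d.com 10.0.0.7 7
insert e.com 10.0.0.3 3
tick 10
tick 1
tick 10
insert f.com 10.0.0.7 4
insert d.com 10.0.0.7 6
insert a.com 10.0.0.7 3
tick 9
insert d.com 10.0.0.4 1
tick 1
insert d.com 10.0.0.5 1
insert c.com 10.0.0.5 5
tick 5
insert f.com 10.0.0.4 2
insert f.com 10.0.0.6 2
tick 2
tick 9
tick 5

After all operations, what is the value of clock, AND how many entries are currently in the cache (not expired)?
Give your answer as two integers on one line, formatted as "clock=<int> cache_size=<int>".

Op 1: insert d.com -> 10.0.0.4 (expiry=0+5=5). clock=0
Op 2: tick 8 -> clock=8. purged={d.com}
Op 3: tick 4 -> clock=12.
Op 4: insert f.com -> 10.0.0.8 (expiry=12+1=13). clock=12
Op 5: insert a.com -> 10.0.0.8 (expiry=12+7=19). clock=12
Op 6: tick 10 -> clock=22. purged={a.com,f.com}
Op 7: insert f.com -> 10.0.0.5 (expiry=22+3=25). clock=22
Op 8: insert d.com -> 10.0.0.7 (expiry=22+7=29). clock=22
Op 9: insert e.com -> 10.0.0.3 (expiry=22+3=25). clock=22
Op 10: tick 10 -> clock=32. purged={d.com,e.com,f.com}
Op 11: tick 1 -> clock=33.
Op 12: tick 10 -> clock=43.
Op 13: insert f.com -> 10.0.0.7 (expiry=43+4=47). clock=43
Op 14: insert d.com -> 10.0.0.7 (expiry=43+6=49). clock=43
Op 15: insert a.com -> 10.0.0.7 (expiry=43+3=46). clock=43
Op 16: tick 9 -> clock=52. purged={a.com,d.com,f.com}
Op 17: insert d.com -> 10.0.0.4 (expiry=52+1=53). clock=52
Op 18: tick 1 -> clock=53. purged={d.com}
Op 19: insert d.com -> 10.0.0.5 (expiry=53+1=54). clock=53
Op 20: insert c.com -> 10.0.0.5 (expiry=53+5=58). clock=53
Op 21: tick 5 -> clock=58. purged={c.com,d.com}
Op 22: insert f.com -> 10.0.0.4 (expiry=58+2=60). clock=58
Op 23: insert f.com -> 10.0.0.6 (expiry=58+2=60). clock=58
Op 24: tick 2 -> clock=60. purged={f.com}
Op 25: tick 9 -> clock=69.
Op 26: tick 5 -> clock=74.
Final clock = 74
Final cache (unexpired): {} -> size=0

Answer: clock=74 cache_size=0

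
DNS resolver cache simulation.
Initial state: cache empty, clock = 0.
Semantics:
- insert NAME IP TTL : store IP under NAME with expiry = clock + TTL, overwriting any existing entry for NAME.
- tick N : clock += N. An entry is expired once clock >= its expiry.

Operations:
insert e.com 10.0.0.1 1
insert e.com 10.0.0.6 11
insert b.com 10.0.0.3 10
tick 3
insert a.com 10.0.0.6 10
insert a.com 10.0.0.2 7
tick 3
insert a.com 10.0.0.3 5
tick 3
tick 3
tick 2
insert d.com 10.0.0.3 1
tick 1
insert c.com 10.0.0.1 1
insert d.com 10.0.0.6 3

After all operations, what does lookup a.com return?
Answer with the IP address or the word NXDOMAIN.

Answer: NXDOMAIN

Derivation:
Op 1: insert e.com -> 10.0.0.1 (expiry=0+1=1). clock=0
Op 2: insert e.com -> 10.0.0.6 (expiry=0+11=11). clock=0
Op 3: insert b.com -> 10.0.0.3 (expiry=0+10=10). clock=0
Op 4: tick 3 -> clock=3.
Op 5: insert a.com -> 10.0.0.6 (expiry=3+10=13). clock=3
Op 6: insert a.com -> 10.0.0.2 (expiry=3+7=10). clock=3
Op 7: tick 3 -> clock=6.
Op 8: insert a.com -> 10.0.0.3 (expiry=6+5=11). clock=6
Op 9: tick 3 -> clock=9.
Op 10: tick 3 -> clock=12. purged={a.com,b.com,e.com}
Op 11: tick 2 -> clock=14.
Op 12: insert d.com -> 10.0.0.3 (expiry=14+1=15). clock=14
Op 13: tick 1 -> clock=15. purged={d.com}
Op 14: insert c.com -> 10.0.0.1 (expiry=15+1=16). clock=15
Op 15: insert d.com -> 10.0.0.6 (expiry=15+3=18). clock=15
lookup a.com: not in cache (expired or never inserted)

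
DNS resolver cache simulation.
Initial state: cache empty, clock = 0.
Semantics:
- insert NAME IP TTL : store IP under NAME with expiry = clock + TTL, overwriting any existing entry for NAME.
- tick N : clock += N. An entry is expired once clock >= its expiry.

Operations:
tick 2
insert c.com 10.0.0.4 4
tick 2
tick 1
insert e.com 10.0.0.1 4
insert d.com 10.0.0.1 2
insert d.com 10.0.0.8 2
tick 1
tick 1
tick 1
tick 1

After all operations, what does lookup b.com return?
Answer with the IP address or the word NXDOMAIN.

Answer: NXDOMAIN

Derivation:
Op 1: tick 2 -> clock=2.
Op 2: insert c.com -> 10.0.0.4 (expiry=2+4=6). clock=2
Op 3: tick 2 -> clock=4.
Op 4: tick 1 -> clock=5.
Op 5: insert e.com -> 10.0.0.1 (expiry=5+4=9). clock=5
Op 6: insert d.com -> 10.0.0.1 (expiry=5+2=7). clock=5
Op 7: insert d.com -> 10.0.0.8 (expiry=5+2=7). clock=5
Op 8: tick 1 -> clock=6. purged={c.com}
Op 9: tick 1 -> clock=7. purged={d.com}
Op 10: tick 1 -> clock=8.
Op 11: tick 1 -> clock=9. purged={e.com}
lookup b.com: not in cache (expired or never inserted)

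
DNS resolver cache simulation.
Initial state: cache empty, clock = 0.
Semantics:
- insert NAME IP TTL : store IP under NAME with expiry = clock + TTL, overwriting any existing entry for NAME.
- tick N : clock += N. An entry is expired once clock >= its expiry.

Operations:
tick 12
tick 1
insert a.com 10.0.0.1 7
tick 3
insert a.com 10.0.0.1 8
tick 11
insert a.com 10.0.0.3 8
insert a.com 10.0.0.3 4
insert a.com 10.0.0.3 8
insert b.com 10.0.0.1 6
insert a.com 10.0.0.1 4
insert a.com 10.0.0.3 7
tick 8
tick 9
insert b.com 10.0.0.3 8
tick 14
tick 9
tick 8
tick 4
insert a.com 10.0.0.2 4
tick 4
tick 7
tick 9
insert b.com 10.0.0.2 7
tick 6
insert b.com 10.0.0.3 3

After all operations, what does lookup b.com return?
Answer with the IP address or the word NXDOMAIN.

Op 1: tick 12 -> clock=12.
Op 2: tick 1 -> clock=13.
Op 3: insert a.com -> 10.0.0.1 (expiry=13+7=20). clock=13
Op 4: tick 3 -> clock=16.
Op 5: insert a.com -> 10.0.0.1 (expiry=16+8=24). clock=16
Op 6: tick 11 -> clock=27. purged={a.com}
Op 7: insert a.com -> 10.0.0.3 (expiry=27+8=35). clock=27
Op 8: insert a.com -> 10.0.0.3 (expiry=27+4=31). clock=27
Op 9: insert a.com -> 10.0.0.3 (expiry=27+8=35). clock=27
Op 10: insert b.com -> 10.0.0.1 (expiry=27+6=33). clock=27
Op 11: insert a.com -> 10.0.0.1 (expiry=27+4=31). clock=27
Op 12: insert a.com -> 10.0.0.3 (expiry=27+7=34). clock=27
Op 13: tick 8 -> clock=35. purged={a.com,b.com}
Op 14: tick 9 -> clock=44.
Op 15: insert b.com -> 10.0.0.3 (expiry=44+8=52). clock=44
Op 16: tick 14 -> clock=58. purged={b.com}
Op 17: tick 9 -> clock=67.
Op 18: tick 8 -> clock=75.
Op 19: tick 4 -> clock=79.
Op 20: insert a.com -> 10.0.0.2 (expiry=79+4=83). clock=79
Op 21: tick 4 -> clock=83. purged={a.com}
Op 22: tick 7 -> clock=90.
Op 23: tick 9 -> clock=99.
Op 24: insert b.com -> 10.0.0.2 (expiry=99+7=106). clock=99
Op 25: tick 6 -> clock=105.
Op 26: insert b.com -> 10.0.0.3 (expiry=105+3=108). clock=105
lookup b.com: present, ip=10.0.0.3 expiry=108 > clock=105

Answer: 10.0.0.3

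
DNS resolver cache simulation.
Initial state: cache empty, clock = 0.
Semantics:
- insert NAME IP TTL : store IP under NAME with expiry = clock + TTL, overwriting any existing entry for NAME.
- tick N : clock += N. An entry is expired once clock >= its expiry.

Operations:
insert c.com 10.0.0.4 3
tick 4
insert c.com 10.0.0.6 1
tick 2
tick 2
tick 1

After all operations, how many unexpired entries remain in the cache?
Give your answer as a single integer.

Op 1: insert c.com -> 10.0.0.4 (expiry=0+3=3). clock=0
Op 2: tick 4 -> clock=4. purged={c.com}
Op 3: insert c.com -> 10.0.0.6 (expiry=4+1=5). clock=4
Op 4: tick 2 -> clock=6. purged={c.com}
Op 5: tick 2 -> clock=8.
Op 6: tick 1 -> clock=9.
Final cache (unexpired): {} -> size=0

Answer: 0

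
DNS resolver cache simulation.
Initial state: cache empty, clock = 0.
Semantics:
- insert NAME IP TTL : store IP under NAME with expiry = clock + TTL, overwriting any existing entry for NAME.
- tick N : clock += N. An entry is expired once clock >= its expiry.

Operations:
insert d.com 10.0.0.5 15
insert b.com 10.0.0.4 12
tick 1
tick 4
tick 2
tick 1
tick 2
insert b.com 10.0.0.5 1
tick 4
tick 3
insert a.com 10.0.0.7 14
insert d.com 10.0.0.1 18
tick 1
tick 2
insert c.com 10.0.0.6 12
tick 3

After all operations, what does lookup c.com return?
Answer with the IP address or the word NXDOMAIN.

Op 1: insert d.com -> 10.0.0.5 (expiry=0+15=15). clock=0
Op 2: insert b.com -> 10.0.0.4 (expiry=0+12=12). clock=0
Op 3: tick 1 -> clock=1.
Op 4: tick 4 -> clock=5.
Op 5: tick 2 -> clock=7.
Op 6: tick 1 -> clock=8.
Op 7: tick 2 -> clock=10.
Op 8: insert b.com -> 10.0.0.5 (expiry=10+1=11). clock=10
Op 9: tick 4 -> clock=14. purged={b.com}
Op 10: tick 3 -> clock=17. purged={d.com}
Op 11: insert a.com -> 10.0.0.7 (expiry=17+14=31). clock=17
Op 12: insert d.com -> 10.0.0.1 (expiry=17+18=35). clock=17
Op 13: tick 1 -> clock=18.
Op 14: tick 2 -> clock=20.
Op 15: insert c.com -> 10.0.0.6 (expiry=20+12=32). clock=20
Op 16: tick 3 -> clock=23.
lookup c.com: present, ip=10.0.0.6 expiry=32 > clock=23

Answer: 10.0.0.6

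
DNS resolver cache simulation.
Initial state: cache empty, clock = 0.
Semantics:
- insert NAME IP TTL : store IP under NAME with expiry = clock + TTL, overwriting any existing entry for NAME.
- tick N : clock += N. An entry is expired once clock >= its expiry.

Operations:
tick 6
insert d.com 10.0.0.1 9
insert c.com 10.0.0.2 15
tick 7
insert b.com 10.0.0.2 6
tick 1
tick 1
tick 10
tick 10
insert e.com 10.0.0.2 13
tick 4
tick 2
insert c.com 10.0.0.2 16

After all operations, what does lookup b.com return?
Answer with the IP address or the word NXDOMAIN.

Op 1: tick 6 -> clock=6.
Op 2: insert d.com -> 10.0.0.1 (expiry=6+9=15). clock=6
Op 3: insert c.com -> 10.0.0.2 (expiry=6+15=21). clock=6
Op 4: tick 7 -> clock=13.
Op 5: insert b.com -> 10.0.0.2 (expiry=13+6=19). clock=13
Op 6: tick 1 -> clock=14.
Op 7: tick 1 -> clock=15. purged={d.com}
Op 8: tick 10 -> clock=25. purged={b.com,c.com}
Op 9: tick 10 -> clock=35.
Op 10: insert e.com -> 10.0.0.2 (expiry=35+13=48). clock=35
Op 11: tick 4 -> clock=39.
Op 12: tick 2 -> clock=41.
Op 13: insert c.com -> 10.0.0.2 (expiry=41+16=57). clock=41
lookup b.com: not in cache (expired or never inserted)

Answer: NXDOMAIN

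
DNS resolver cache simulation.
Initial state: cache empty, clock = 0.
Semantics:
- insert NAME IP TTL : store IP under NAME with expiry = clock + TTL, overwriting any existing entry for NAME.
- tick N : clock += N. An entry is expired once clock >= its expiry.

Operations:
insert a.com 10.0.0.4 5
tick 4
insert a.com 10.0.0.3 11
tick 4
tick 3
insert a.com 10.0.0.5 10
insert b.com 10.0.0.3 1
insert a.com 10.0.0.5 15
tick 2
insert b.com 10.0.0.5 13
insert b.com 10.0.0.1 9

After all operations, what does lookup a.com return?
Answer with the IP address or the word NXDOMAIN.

Op 1: insert a.com -> 10.0.0.4 (expiry=0+5=5). clock=0
Op 2: tick 4 -> clock=4.
Op 3: insert a.com -> 10.0.0.3 (expiry=4+11=15). clock=4
Op 4: tick 4 -> clock=8.
Op 5: tick 3 -> clock=11.
Op 6: insert a.com -> 10.0.0.5 (expiry=11+10=21). clock=11
Op 7: insert b.com -> 10.0.0.3 (expiry=11+1=12). clock=11
Op 8: insert a.com -> 10.0.0.5 (expiry=11+15=26). clock=11
Op 9: tick 2 -> clock=13. purged={b.com}
Op 10: insert b.com -> 10.0.0.5 (expiry=13+13=26). clock=13
Op 11: insert b.com -> 10.0.0.1 (expiry=13+9=22). clock=13
lookup a.com: present, ip=10.0.0.5 expiry=26 > clock=13

Answer: 10.0.0.5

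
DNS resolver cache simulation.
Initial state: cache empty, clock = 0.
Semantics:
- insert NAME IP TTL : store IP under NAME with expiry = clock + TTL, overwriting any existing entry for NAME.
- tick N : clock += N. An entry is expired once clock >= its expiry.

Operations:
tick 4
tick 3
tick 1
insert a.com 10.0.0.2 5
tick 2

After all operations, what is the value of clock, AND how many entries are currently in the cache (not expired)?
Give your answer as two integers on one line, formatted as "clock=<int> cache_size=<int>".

Answer: clock=10 cache_size=1

Derivation:
Op 1: tick 4 -> clock=4.
Op 2: tick 3 -> clock=7.
Op 3: tick 1 -> clock=8.
Op 4: insert a.com -> 10.0.0.2 (expiry=8+5=13). clock=8
Op 5: tick 2 -> clock=10.
Final clock = 10
Final cache (unexpired): {a.com} -> size=1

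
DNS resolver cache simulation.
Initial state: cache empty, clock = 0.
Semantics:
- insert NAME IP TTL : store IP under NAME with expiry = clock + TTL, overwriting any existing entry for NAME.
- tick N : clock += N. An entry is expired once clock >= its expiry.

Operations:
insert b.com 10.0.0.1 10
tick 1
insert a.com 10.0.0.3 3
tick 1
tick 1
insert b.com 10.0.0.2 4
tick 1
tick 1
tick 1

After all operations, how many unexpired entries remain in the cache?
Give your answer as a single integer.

Op 1: insert b.com -> 10.0.0.1 (expiry=0+10=10). clock=0
Op 2: tick 1 -> clock=1.
Op 3: insert a.com -> 10.0.0.3 (expiry=1+3=4). clock=1
Op 4: tick 1 -> clock=2.
Op 5: tick 1 -> clock=3.
Op 6: insert b.com -> 10.0.0.2 (expiry=3+4=7). clock=3
Op 7: tick 1 -> clock=4. purged={a.com}
Op 8: tick 1 -> clock=5.
Op 9: tick 1 -> clock=6.
Final cache (unexpired): {b.com} -> size=1

Answer: 1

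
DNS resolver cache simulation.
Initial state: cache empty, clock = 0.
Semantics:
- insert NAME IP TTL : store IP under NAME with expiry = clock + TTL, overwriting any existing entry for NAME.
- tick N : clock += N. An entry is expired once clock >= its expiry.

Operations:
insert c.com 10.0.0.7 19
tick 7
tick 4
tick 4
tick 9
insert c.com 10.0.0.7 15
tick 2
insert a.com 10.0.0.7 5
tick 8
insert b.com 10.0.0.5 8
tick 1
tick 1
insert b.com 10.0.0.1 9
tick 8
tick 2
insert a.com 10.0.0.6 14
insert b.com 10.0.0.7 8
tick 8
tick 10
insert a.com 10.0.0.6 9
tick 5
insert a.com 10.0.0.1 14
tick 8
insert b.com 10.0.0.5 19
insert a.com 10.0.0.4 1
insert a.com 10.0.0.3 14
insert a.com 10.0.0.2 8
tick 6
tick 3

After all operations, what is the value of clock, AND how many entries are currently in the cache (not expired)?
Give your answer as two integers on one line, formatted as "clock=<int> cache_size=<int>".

Answer: clock=86 cache_size=1

Derivation:
Op 1: insert c.com -> 10.0.0.7 (expiry=0+19=19). clock=0
Op 2: tick 7 -> clock=7.
Op 3: tick 4 -> clock=11.
Op 4: tick 4 -> clock=15.
Op 5: tick 9 -> clock=24. purged={c.com}
Op 6: insert c.com -> 10.0.0.7 (expiry=24+15=39). clock=24
Op 7: tick 2 -> clock=26.
Op 8: insert a.com -> 10.0.0.7 (expiry=26+5=31). clock=26
Op 9: tick 8 -> clock=34. purged={a.com}
Op 10: insert b.com -> 10.0.0.5 (expiry=34+8=42). clock=34
Op 11: tick 1 -> clock=35.
Op 12: tick 1 -> clock=36.
Op 13: insert b.com -> 10.0.0.1 (expiry=36+9=45). clock=36
Op 14: tick 8 -> clock=44. purged={c.com}
Op 15: tick 2 -> clock=46. purged={b.com}
Op 16: insert a.com -> 10.0.0.6 (expiry=46+14=60). clock=46
Op 17: insert b.com -> 10.0.0.7 (expiry=46+8=54). clock=46
Op 18: tick 8 -> clock=54. purged={b.com}
Op 19: tick 10 -> clock=64. purged={a.com}
Op 20: insert a.com -> 10.0.0.6 (expiry=64+9=73). clock=64
Op 21: tick 5 -> clock=69.
Op 22: insert a.com -> 10.0.0.1 (expiry=69+14=83). clock=69
Op 23: tick 8 -> clock=77.
Op 24: insert b.com -> 10.0.0.5 (expiry=77+19=96). clock=77
Op 25: insert a.com -> 10.0.0.4 (expiry=77+1=78). clock=77
Op 26: insert a.com -> 10.0.0.3 (expiry=77+14=91). clock=77
Op 27: insert a.com -> 10.0.0.2 (expiry=77+8=85). clock=77
Op 28: tick 6 -> clock=83.
Op 29: tick 3 -> clock=86. purged={a.com}
Final clock = 86
Final cache (unexpired): {b.com} -> size=1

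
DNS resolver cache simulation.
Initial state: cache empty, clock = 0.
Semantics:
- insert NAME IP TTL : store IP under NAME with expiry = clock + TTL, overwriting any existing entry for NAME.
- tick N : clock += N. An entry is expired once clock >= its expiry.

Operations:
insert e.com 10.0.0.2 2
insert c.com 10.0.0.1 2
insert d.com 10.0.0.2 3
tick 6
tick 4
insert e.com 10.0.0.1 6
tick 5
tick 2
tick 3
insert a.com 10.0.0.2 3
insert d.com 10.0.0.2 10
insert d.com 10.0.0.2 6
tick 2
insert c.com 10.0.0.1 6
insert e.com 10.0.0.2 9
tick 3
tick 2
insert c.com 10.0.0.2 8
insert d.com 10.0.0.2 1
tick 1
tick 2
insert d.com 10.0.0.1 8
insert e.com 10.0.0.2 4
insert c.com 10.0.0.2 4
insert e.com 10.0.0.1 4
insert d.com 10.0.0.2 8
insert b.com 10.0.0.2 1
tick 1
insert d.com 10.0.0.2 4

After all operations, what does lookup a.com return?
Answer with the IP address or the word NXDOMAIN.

Answer: NXDOMAIN

Derivation:
Op 1: insert e.com -> 10.0.0.2 (expiry=0+2=2). clock=0
Op 2: insert c.com -> 10.0.0.1 (expiry=0+2=2). clock=0
Op 3: insert d.com -> 10.0.0.2 (expiry=0+3=3). clock=0
Op 4: tick 6 -> clock=6. purged={c.com,d.com,e.com}
Op 5: tick 4 -> clock=10.
Op 6: insert e.com -> 10.0.0.1 (expiry=10+6=16). clock=10
Op 7: tick 5 -> clock=15.
Op 8: tick 2 -> clock=17. purged={e.com}
Op 9: tick 3 -> clock=20.
Op 10: insert a.com -> 10.0.0.2 (expiry=20+3=23). clock=20
Op 11: insert d.com -> 10.0.0.2 (expiry=20+10=30). clock=20
Op 12: insert d.com -> 10.0.0.2 (expiry=20+6=26). clock=20
Op 13: tick 2 -> clock=22.
Op 14: insert c.com -> 10.0.0.1 (expiry=22+6=28). clock=22
Op 15: insert e.com -> 10.0.0.2 (expiry=22+9=31). clock=22
Op 16: tick 3 -> clock=25. purged={a.com}
Op 17: tick 2 -> clock=27. purged={d.com}
Op 18: insert c.com -> 10.0.0.2 (expiry=27+8=35). clock=27
Op 19: insert d.com -> 10.0.0.2 (expiry=27+1=28). clock=27
Op 20: tick 1 -> clock=28. purged={d.com}
Op 21: tick 2 -> clock=30.
Op 22: insert d.com -> 10.0.0.1 (expiry=30+8=38). clock=30
Op 23: insert e.com -> 10.0.0.2 (expiry=30+4=34). clock=30
Op 24: insert c.com -> 10.0.0.2 (expiry=30+4=34). clock=30
Op 25: insert e.com -> 10.0.0.1 (expiry=30+4=34). clock=30
Op 26: insert d.com -> 10.0.0.2 (expiry=30+8=38). clock=30
Op 27: insert b.com -> 10.0.0.2 (expiry=30+1=31). clock=30
Op 28: tick 1 -> clock=31. purged={b.com}
Op 29: insert d.com -> 10.0.0.2 (expiry=31+4=35). clock=31
lookup a.com: not in cache (expired or never inserted)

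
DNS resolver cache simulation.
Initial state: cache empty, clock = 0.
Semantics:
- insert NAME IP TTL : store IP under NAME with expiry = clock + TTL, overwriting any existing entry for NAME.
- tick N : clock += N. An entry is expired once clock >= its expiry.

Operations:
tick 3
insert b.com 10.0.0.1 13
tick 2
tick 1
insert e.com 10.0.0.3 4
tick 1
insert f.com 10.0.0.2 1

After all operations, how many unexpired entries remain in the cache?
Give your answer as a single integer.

Op 1: tick 3 -> clock=3.
Op 2: insert b.com -> 10.0.0.1 (expiry=3+13=16). clock=3
Op 3: tick 2 -> clock=5.
Op 4: tick 1 -> clock=6.
Op 5: insert e.com -> 10.0.0.3 (expiry=6+4=10). clock=6
Op 6: tick 1 -> clock=7.
Op 7: insert f.com -> 10.0.0.2 (expiry=7+1=8). clock=7
Final cache (unexpired): {b.com,e.com,f.com} -> size=3

Answer: 3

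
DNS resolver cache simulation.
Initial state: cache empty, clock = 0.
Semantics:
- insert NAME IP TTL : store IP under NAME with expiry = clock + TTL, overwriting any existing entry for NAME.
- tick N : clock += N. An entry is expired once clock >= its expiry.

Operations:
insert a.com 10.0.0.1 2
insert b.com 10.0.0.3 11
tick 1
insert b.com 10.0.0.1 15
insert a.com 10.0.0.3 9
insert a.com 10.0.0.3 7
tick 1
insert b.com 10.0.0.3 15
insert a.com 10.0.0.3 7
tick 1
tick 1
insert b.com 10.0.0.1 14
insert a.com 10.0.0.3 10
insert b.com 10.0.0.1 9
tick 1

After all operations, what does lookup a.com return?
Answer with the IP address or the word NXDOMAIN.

Op 1: insert a.com -> 10.0.0.1 (expiry=0+2=2). clock=0
Op 2: insert b.com -> 10.0.0.3 (expiry=0+11=11). clock=0
Op 3: tick 1 -> clock=1.
Op 4: insert b.com -> 10.0.0.1 (expiry=1+15=16). clock=1
Op 5: insert a.com -> 10.0.0.3 (expiry=1+9=10). clock=1
Op 6: insert a.com -> 10.0.0.3 (expiry=1+7=8). clock=1
Op 7: tick 1 -> clock=2.
Op 8: insert b.com -> 10.0.0.3 (expiry=2+15=17). clock=2
Op 9: insert a.com -> 10.0.0.3 (expiry=2+7=9). clock=2
Op 10: tick 1 -> clock=3.
Op 11: tick 1 -> clock=4.
Op 12: insert b.com -> 10.0.0.1 (expiry=4+14=18). clock=4
Op 13: insert a.com -> 10.0.0.3 (expiry=4+10=14). clock=4
Op 14: insert b.com -> 10.0.0.1 (expiry=4+9=13). clock=4
Op 15: tick 1 -> clock=5.
lookup a.com: present, ip=10.0.0.3 expiry=14 > clock=5

Answer: 10.0.0.3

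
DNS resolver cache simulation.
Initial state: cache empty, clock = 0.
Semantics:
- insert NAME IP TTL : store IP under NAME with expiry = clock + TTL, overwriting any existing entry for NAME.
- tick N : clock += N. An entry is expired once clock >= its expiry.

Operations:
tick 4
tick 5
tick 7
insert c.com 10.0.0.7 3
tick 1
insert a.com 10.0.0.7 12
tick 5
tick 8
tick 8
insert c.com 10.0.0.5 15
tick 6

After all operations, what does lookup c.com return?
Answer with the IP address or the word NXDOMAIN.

Op 1: tick 4 -> clock=4.
Op 2: tick 5 -> clock=9.
Op 3: tick 7 -> clock=16.
Op 4: insert c.com -> 10.0.0.7 (expiry=16+3=19). clock=16
Op 5: tick 1 -> clock=17.
Op 6: insert a.com -> 10.0.0.7 (expiry=17+12=29). clock=17
Op 7: tick 5 -> clock=22. purged={c.com}
Op 8: tick 8 -> clock=30. purged={a.com}
Op 9: tick 8 -> clock=38.
Op 10: insert c.com -> 10.0.0.5 (expiry=38+15=53). clock=38
Op 11: tick 6 -> clock=44.
lookup c.com: present, ip=10.0.0.5 expiry=53 > clock=44

Answer: 10.0.0.5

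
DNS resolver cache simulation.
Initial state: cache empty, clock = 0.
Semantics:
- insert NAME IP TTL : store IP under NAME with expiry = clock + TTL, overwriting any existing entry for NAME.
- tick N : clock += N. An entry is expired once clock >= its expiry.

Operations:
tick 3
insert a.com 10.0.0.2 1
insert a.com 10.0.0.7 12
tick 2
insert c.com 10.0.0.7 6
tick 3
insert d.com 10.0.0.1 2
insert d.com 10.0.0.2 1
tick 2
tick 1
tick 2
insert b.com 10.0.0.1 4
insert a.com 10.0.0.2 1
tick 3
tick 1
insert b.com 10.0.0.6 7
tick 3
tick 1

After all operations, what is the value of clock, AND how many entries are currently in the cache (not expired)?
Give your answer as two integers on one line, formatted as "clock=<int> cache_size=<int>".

Answer: clock=21 cache_size=1

Derivation:
Op 1: tick 3 -> clock=3.
Op 2: insert a.com -> 10.0.0.2 (expiry=3+1=4). clock=3
Op 3: insert a.com -> 10.0.0.7 (expiry=3+12=15). clock=3
Op 4: tick 2 -> clock=5.
Op 5: insert c.com -> 10.0.0.7 (expiry=5+6=11). clock=5
Op 6: tick 3 -> clock=8.
Op 7: insert d.com -> 10.0.0.1 (expiry=8+2=10). clock=8
Op 8: insert d.com -> 10.0.0.2 (expiry=8+1=9). clock=8
Op 9: tick 2 -> clock=10. purged={d.com}
Op 10: tick 1 -> clock=11. purged={c.com}
Op 11: tick 2 -> clock=13.
Op 12: insert b.com -> 10.0.0.1 (expiry=13+4=17). clock=13
Op 13: insert a.com -> 10.0.0.2 (expiry=13+1=14). clock=13
Op 14: tick 3 -> clock=16. purged={a.com}
Op 15: tick 1 -> clock=17. purged={b.com}
Op 16: insert b.com -> 10.0.0.6 (expiry=17+7=24). clock=17
Op 17: tick 3 -> clock=20.
Op 18: tick 1 -> clock=21.
Final clock = 21
Final cache (unexpired): {b.com} -> size=1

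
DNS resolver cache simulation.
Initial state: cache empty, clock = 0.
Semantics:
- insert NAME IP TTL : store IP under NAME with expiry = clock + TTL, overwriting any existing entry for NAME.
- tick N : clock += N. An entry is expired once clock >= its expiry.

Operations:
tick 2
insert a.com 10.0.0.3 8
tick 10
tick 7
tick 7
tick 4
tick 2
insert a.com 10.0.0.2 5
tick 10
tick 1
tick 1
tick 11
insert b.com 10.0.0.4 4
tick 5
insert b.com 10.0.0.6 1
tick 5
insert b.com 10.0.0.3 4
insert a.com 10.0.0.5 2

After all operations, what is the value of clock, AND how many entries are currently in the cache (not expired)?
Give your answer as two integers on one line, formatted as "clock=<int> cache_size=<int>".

Op 1: tick 2 -> clock=2.
Op 2: insert a.com -> 10.0.0.3 (expiry=2+8=10). clock=2
Op 3: tick 10 -> clock=12. purged={a.com}
Op 4: tick 7 -> clock=19.
Op 5: tick 7 -> clock=26.
Op 6: tick 4 -> clock=30.
Op 7: tick 2 -> clock=32.
Op 8: insert a.com -> 10.0.0.2 (expiry=32+5=37). clock=32
Op 9: tick 10 -> clock=42. purged={a.com}
Op 10: tick 1 -> clock=43.
Op 11: tick 1 -> clock=44.
Op 12: tick 11 -> clock=55.
Op 13: insert b.com -> 10.0.0.4 (expiry=55+4=59). clock=55
Op 14: tick 5 -> clock=60. purged={b.com}
Op 15: insert b.com -> 10.0.0.6 (expiry=60+1=61). clock=60
Op 16: tick 5 -> clock=65. purged={b.com}
Op 17: insert b.com -> 10.0.0.3 (expiry=65+4=69). clock=65
Op 18: insert a.com -> 10.0.0.5 (expiry=65+2=67). clock=65
Final clock = 65
Final cache (unexpired): {a.com,b.com} -> size=2

Answer: clock=65 cache_size=2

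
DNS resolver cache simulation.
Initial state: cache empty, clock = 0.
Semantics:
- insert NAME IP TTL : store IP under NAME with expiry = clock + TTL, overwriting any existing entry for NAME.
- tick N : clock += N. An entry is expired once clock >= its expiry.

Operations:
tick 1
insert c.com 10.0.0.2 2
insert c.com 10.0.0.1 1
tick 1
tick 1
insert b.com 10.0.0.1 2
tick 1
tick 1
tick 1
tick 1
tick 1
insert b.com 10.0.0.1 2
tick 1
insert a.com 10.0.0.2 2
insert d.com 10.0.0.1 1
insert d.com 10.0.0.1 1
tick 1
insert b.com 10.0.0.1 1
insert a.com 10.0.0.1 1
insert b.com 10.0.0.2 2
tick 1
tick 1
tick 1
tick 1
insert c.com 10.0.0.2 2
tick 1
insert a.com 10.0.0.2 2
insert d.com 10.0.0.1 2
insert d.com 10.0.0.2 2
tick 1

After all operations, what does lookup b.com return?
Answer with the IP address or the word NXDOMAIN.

Op 1: tick 1 -> clock=1.
Op 2: insert c.com -> 10.0.0.2 (expiry=1+2=3). clock=1
Op 3: insert c.com -> 10.0.0.1 (expiry=1+1=2). clock=1
Op 4: tick 1 -> clock=2. purged={c.com}
Op 5: tick 1 -> clock=3.
Op 6: insert b.com -> 10.0.0.1 (expiry=3+2=5). clock=3
Op 7: tick 1 -> clock=4.
Op 8: tick 1 -> clock=5. purged={b.com}
Op 9: tick 1 -> clock=6.
Op 10: tick 1 -> clock=7.
Op 11: tick 1 -> clock=8.
Op 12: insert b.com -> 10.0.0.1 (expiry=8+2=10). clock=8
Op 13: tick 1 -> clock=9.
Op 14: insert a.com -> 10.0.0.2 (expiry=9+2=11). clock=9
Op 15: insert d.com -> 10.0.0.1 (expiry=9+1=10). clock=9
Op 16: insert d.com -> 10.0.0.1 (expiry=9+1=10). clock=9
Op 17: tick 1 -> clock=10. purged={b.com,d.com}
Op 18: insert b.com -> 10.0.0.1 (expiry=10+1=11). clock=10
Op 19: insert a.com -> 10.0.0.1 (expiry=10+1=11). clock=10
Op 20: insert b.com -> 10.0.0.2 (expiry=10+2=12). clock=10
Op 21: tick 1 -> clock=11. purged={a.com}
Op 22: tick 1 -> clock=12. purged={b.com}
Op 23: tick 1 -> clock=13.
Op 24: tick 1 -> clock=14.
Op 25: insert c.com -> 10.0.0.2 (expiry=14+2=16). clock=14
Op 26: tick 1 -> clock=15.
Op 27: insert a.com -> 10.0.0.2 (expiry=15+2=17). clock=15
Op 28: insert d.com -> 10.0.0.1 (expiry=15+2=17). clock=15
Op 29: insert d.com -> 10.0.0.2 (expiry=15+2=17). clock=15
Op 30: tick 1 -> clock=16. purged={c.com}
lookup b.com: not in cache (expired or never inserted)

Answer: NXDOMAIN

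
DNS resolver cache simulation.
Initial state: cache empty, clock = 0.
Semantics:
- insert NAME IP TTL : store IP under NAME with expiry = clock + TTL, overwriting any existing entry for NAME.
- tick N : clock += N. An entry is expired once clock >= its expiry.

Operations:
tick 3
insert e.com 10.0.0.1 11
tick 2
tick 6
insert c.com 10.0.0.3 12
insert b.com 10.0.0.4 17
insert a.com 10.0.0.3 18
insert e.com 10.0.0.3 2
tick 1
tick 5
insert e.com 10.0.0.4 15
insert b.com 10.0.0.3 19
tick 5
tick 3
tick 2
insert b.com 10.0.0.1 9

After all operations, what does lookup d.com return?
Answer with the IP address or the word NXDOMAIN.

Answer: NXDOMAIN

Derivation:
Op 1: tick 3 -> clock=3.
Op 2: insert e.com -> 10.0.0.1 (expiry=3+11=14). clock=3
Op 3: tick 2 -> clock=5.
Op 4: tick 6 -> clock=11.
Op 5: insert c.com -> 10.0.0.3 (expiry=11+12=23). clock=11
Op 6: insert b.com -> 10.0.0.4 (expiry=11+17=28). clock=11
Op 7: insert a.com -> 10.0.0.3 (expiry=11+18=29). clock=11
Op 8: insert e.com -> 10.0.0.3 (expiry=11+2=13). clock=11
Op 9: tick 1 -> clock=12.
Op 10: tick 5 -> clock=17. purged={e.com}
Op 11: insert e.com -> 10.0.0.4 (expiry=17+15=32). clock=17
Op 12: insert b.com -> 10.0.0.3 (expiry=17+19=36). clock=17
Op 13: tick 5 -> clock=22.
Op 14: tick 3 -> clock=25. purged={c.com}
Op 15: tick 2 -> clock=27.
Op 16: insert b.com -> 10.0.0.1 (expiry=27+9=36). clock=27
lookup d.com: not in cache (expired or never inserted)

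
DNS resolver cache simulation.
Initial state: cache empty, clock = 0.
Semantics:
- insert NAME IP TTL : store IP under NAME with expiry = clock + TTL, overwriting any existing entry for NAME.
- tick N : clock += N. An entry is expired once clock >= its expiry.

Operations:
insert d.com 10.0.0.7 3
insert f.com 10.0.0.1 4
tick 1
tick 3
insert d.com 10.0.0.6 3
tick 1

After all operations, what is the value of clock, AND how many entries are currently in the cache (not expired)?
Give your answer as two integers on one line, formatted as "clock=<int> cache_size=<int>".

Op 1: insert d.com -> 10.0.0.7 (expiry=0+3=3). clock=0
Op 2: insert f.com -> 10.0.0.1 (expiry=0+4=4). clock=0
Op 3: tick 1 -> clock=1.
Op 4: tick 3 -> clock=4. purged={d.com,f.com}
Op 5: insert d.com -> 10.0.0.6 (expiry=4+3=7). clock=4
Op 6: tick 1 -> clock=5.
Final clock = 5
Final cache (unexpired): {d.com} -> size=1

Answer: clock=5 cache_size=1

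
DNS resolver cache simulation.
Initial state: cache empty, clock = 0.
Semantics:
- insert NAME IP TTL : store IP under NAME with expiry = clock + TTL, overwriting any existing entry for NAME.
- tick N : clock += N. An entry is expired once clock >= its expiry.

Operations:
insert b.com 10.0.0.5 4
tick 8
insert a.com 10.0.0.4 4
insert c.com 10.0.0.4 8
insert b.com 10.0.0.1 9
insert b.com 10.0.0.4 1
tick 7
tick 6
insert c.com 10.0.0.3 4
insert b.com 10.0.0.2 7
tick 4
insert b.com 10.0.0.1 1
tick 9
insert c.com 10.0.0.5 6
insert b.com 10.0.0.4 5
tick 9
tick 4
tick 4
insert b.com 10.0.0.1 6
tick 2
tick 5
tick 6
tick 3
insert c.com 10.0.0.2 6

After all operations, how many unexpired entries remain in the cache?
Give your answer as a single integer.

Op 1: insert b.com -> 10.0.0.5 (expiry=0+4=4). clock=0
Op 2: tick 8 -> clock=8. purged={b.com}
Op 3: insert a.com -> 10.0.0.4 (expiry=8+4=12). clock=8
Op 4: insert c.com -> 10.0.0.4 (expiry=8+8=16). clock=8
Op 5: insert b.com -> 10.0.0.1 (expiry=8+9=17). clock=8
Op 6: insert b.com -> 10.0.0.4 (expiry=8+1=9). clock=8
Op 7: tick 7 -> clock=15. purged={a.com,b.com}
Op 8: tick 6 -> clock=21. purged={c.com}
Op 9: insert c.com -> 10.0.0.3 (expiry=21+4=25). clock=21
Op 10: insert b.com -> 10.0.0.2 (expiry=21+7=28). clock=21
Op 11: tick 4 -> clock=25. purged={c.com}
Op 12: insert b.com -> 10.0.0.1 (expiry=25+1=26). clock=25
Op 13: tick 9 -> clock=34. purged={b.com}
Op 14: insert c.com -> 10.0.0.5 (expiry=34+6=40). clock=34
Op 15: insert b.com -> 10.0.0.4 (expiry=34+5=39). clock=34
Op 16: tick 9 -> clock=43. purged={b.com,c.com}
Op 17: tick 4 -> clock=47.
Op 18: tick 4 -> clock=51.
Op 19: insert b.com -> 10.0.0.1 (expiry=51+6=57). clock=51
Op 20: tick 2 -> clock=53.
Op 21: tick 5 -> clock=58. purged={b.com}
Op 22: tick 6 -> clock=64.
Op 23: tick 3 -> clock=67.
Op 24: insert c.com -> 10.0.0.2 (expiry=67+6=73). clock=67
Final cache (unexpired): {c.com} -> size=1

Answer: 1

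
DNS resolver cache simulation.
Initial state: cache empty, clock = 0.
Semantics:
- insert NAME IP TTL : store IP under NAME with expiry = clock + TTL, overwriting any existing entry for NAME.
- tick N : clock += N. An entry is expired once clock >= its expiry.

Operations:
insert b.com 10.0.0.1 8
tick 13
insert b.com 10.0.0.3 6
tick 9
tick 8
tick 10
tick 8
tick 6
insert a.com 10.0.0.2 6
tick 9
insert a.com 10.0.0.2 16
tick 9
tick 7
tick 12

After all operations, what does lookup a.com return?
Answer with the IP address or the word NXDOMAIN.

Op 1: insert b.com -> 10.0.0.1 (expiry=0+8=8). clock=0
Op 2: tick 13 -> clock=13. purged={b.com}
Op 3: insert b.com -> 10.0.0.3 (expiry=13+6=19). clock=13
Op 4: tick 9 -> clock=22. purged={b.com}
Op 5: tick 8 -> clock=30.
Op 6: tick 10 -> clock=40.
Op 7: tick 8 -> clock=48.
Op 8: tick 6 -> clock=54.
Op 9: insert a.com -> 10.0.0.2 (expiry=54+6=60). clock=54
Op 10: tick 9 -> clock=63. purged={a.com}
Op 11: insert a.com -> 10.0.0.2 (expiry=63+16=79). clock=63
Op 12: tick 9 -> clock=72.
Op 13: tick 7 -> clock=79. purged={a.com}
Op 14: tick 12 -> clock=91.
lookup a.com: not in cache (expired or never inserted)

Answer: NXDOMAIN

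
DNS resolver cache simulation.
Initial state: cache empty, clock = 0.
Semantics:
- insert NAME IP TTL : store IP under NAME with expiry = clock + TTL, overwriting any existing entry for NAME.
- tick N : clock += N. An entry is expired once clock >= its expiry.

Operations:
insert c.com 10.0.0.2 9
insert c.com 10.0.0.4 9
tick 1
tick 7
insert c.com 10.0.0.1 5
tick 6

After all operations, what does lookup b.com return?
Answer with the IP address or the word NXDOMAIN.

Op 1: insert c.com -> 10.0.0.2 (expiry=0+9=9). clock=0
Op 2: insert c.com -> 10.0.0.4 (expiry=0+9=9). clock=0
Op 3: tick 1 -> clock=1.
Op 4: tick 7 -> clock=8.
Op 5: insert c.com -> 10.0.0.1 (expiry=8+5=13). clock=8
Op 6: tick 6 -> clock=14. purged={c.com}
lookup b.com: not in cache (expired or never inserted)

Answer: NXDOMAIN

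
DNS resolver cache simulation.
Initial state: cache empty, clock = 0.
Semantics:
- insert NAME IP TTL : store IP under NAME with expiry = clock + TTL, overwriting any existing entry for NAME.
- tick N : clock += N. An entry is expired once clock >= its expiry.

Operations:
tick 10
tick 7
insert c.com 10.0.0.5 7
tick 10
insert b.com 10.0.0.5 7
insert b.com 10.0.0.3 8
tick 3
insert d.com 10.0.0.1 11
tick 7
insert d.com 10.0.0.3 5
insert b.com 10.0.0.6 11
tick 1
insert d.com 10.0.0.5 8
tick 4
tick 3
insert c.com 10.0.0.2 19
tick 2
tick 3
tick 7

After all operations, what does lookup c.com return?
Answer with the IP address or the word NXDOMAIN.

Answer: 10.0.0.2

Derivation:
Op 1: tick 10 -> clock=10.
Op 2: tick 7 -> clock=17.
Op 3: insert c.com -> 10.0.0.5 (expiry=17+7=24). clock=17
Op 4: tick 10 -> clock=27. purged={c.com}
Op 5: insert b.com -> 10.0.0.5 (expiry=27+7=34). clock=27
Op 6: insert b.com -> 10.0.0.3 (expiry=27+8=35). clock=27
Op 7: tick 3 -> clock=30.
Op 8: insert d.com -> 10.0.0.1 (expiry=30+11=41). clock=30
Op 9: tick 7 -> clock=37. purged={b.com}
Op 10: insert d.com -> 10.0.0.3 (expiry=37+5=42). clock=37
Op 11: insert b.com -> 10.0.0.6 (expiry=37+11=48). clock=37
Op 12: tick 1 -> clock=38.
Op 13: insert d.com -> 10.0.0.5 (expiry=38+8=46). clock=38
Op 14: tick 4 -> clock=42.
Op 15: tick 3 -> clock=45.
Op 16: insert c.com -> 10.0.0.2 (expiry=45+19=64). clock=45
Op 17: tick 2 -> clock=47. purged={d.com}
Op 18: tick 3 -> clock=50. purged={b.com}
Op 19: tick 7 -> clock=57.
lookup c.com: present, ip=10.0.0.2 expiry=64 > clock=57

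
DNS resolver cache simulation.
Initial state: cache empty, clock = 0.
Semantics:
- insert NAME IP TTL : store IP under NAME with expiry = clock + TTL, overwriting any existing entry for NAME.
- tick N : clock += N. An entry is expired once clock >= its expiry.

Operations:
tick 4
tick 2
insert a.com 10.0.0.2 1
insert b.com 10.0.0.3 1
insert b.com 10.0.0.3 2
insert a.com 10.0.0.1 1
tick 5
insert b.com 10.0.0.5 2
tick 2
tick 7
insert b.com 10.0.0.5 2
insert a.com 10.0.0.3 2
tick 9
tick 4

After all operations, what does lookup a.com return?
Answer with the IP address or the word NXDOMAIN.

Answer: NXDOMAIN

Derivation:
Op 1: tick 4 -> clock=4.
Op 2: tick 2 -> clock=6.
Op 3: insert a.com -> 10.0.0.2 (expiry=6+1=7). clock=6
Op 4: insert b.com -> 10.0.0.3 (expiry=6+1=7). clock=6
Op 5: insert b.com -> 10.0.0.3 (expiry=6+2=8). clock=6
Op 6: insert a.com -> 10.0.0.1 (expiry=6+1=7). clock=6
Op 7: tick 5 -> clock=11. purged={a.com,b.com}
Op 8: insert b.com -> 10.0.0.5 (expiry=11+2=13). clock=11
Op 9: tick 2 -> clock=13. purged={b.com}
Op 10: tick 7 -> clock=20.
Op 11: insert b.com -> 10.0.0.5 (expiry=20+2=22). clock=20
Op 12: insert a.com -> 10.0.0.3 (expiry=20+2=22). clock=20
Op 13: tick 9 -> clock=29. purged={a.com,b.com}
Op 14: tick 4 -> clock=33.
lookup a.com: not in cache (expired or never inserted)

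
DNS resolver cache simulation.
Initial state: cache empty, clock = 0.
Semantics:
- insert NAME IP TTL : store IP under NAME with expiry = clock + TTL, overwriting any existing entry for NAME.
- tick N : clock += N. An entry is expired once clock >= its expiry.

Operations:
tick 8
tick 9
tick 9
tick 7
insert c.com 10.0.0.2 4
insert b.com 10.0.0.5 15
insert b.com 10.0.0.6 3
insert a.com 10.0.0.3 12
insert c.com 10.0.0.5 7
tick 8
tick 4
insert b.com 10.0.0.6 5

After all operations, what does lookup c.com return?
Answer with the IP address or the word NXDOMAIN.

Answer: NXDOMAIN

Derivation:
Op 1: tick 8 -> clock=8.
Op 2: tick 9 -> clock=17.
Op 3: tick 9 -> clock=26.
Op 4: tick 7 -> clock=33.
Op 5: insert c.com -> 10.0.0.2 (expiry=33+4=37). clock=33
Op 6: insert b.com -> 10.0.0.5 (expiry=33+15=48). clock=33
Op 7: insert b.com -> 10.0.0.6 (expiry=33+3=36). clock=33
Op 8: insert a.com -> 10.0.0.3 (expiry=33+12=45). clock=33
Op 9: insert c.com -> 10.0.0.5 (expiry=33+7=40). clock=33
Op 10: tick 8 -> clock=41. purged={b.com,c.com}
Op 11: tick 4 -> clock=45. purged={a.com}
Op 12: insert b.com -> 10.0.0.6 (expiry=45+5=50). clock=45
lookup c.com: not in cache (expired or never inserted)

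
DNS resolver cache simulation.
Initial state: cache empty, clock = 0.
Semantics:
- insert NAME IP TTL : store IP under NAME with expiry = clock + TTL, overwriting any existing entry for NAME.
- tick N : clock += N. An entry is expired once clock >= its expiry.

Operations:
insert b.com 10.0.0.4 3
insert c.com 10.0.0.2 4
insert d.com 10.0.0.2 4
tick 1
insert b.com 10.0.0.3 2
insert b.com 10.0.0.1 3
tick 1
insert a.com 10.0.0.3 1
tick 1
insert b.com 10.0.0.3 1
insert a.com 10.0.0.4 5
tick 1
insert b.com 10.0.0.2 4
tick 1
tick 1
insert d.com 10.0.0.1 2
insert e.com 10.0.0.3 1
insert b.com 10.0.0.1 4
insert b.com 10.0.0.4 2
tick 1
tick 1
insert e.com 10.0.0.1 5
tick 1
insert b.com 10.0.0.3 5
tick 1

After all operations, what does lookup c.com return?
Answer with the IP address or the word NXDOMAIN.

Op 1: insert b.com -> 10.0.0.4 (expiry=0+3=3). clock=0
Op 2: insert c.com -> 10.0.0.2 (expiry=0+4=4). clock=0
Op 3: insert d.com -> 10.0.0.2 (expiry=0+4=4). clock=0
Op 4: tick 1 -> clock=1.
Op 5: insert b.com -> 10.0.0.3 (expiry=1+2=3). clock=1
Op 6: insert b.com -> 10.0.0.1 (expiry=1+3=4). clock=1
Op 7: tick 1 -> clock=2.
Op 8: insert a.com -> 10.0.0.3 (expiry=2+1=3). clock=2
Op 9: tick 1 -> clock=3. purged={a.com}
Op 10: insert b.com -> 10.0.0.3 (expiry=3+1=4). clock=3
Op 11: insert a.com -> 10.0.0.4 (expiry=3+5=8). clock=3
Op 12: tick 1 -> clock=4. purged={b.com,c.com,d.com}
Op 13: insert b.com -> 10.0.0.2 (expiry=4+4=8). clock=4
Op 14: tick 1 -> clock=5.
Op 15: tick 1 -> clock=6.
Op 16: insert d.com -> 10.0.0.1 (expiry=6+2=8). clock=6
Op 17: insert e.com -> 10.0.0.3 (expiry=6+1=7). clock=6
Op 18: insert b.com -> 10.0.0.1 (expiry=6+4=10). clock=6
Op 19: insert b.com -> 10.0.0.4 (expiry=6+2=8). clock=6
Op 20: tick 1 -> clock=7. purged={e.com}
Op 21: tick 1 -> clock=8. purged={a.com,b.com,d.com}
Op 22: insert e.com -> 10.0.0.1 (expiry=8+5=13). clock=8
Op 23: tick 1 -> clock=9.
Op 24: insert b.com -> 10.0.0.3 (expiry=9+5=14). clock=9
Op 25: tick 1 -> clock=10.
lookup c.com: not in cache (expired or never inserted)

Answer: NXDOMAIN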